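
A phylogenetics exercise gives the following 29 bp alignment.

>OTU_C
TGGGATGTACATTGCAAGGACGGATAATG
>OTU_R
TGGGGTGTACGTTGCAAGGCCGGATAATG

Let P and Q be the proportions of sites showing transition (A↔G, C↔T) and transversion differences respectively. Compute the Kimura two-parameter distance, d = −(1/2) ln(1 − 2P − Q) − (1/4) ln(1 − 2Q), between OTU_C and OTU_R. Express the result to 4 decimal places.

The sequences differ at positions 5 (A/G, transition), 11 (A/G, transition), 20 (A/C, transversion).
Of the 3 differences, 2 transitions and 1 transversion over 29 sites: P = 2/29 = 0.068966, Q = 1/29 = 0.034483.
d = −0.5·ln(0.827585) − 0.25·ln(0.931034) = −0.5·(-0.189243) − 0.25·(-0.071459) = 0.1125.

0.1125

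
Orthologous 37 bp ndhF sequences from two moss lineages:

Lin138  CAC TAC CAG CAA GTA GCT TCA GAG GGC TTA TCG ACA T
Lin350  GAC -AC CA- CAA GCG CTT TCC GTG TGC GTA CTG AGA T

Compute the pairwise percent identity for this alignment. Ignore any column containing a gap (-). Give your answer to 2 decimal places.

Excluding the 2 gap columns leaves 35 comparable sites.
Mismatches occur at site 1 (C↔G), site 14 (T↔C), site 15 (A↔G), site 16 (G↔C), site 17 (C↔T), site 21 (A↔C), site 23 (A↔T), site 25 (G↔T), site 28 (T↔G), site 31 (T↔C), site 32 (C↔T), site 35 (C↔G).
23 of the 35 comparable sites match, so the percent identity is 23/35 × 100 = 65.71%.

65.71%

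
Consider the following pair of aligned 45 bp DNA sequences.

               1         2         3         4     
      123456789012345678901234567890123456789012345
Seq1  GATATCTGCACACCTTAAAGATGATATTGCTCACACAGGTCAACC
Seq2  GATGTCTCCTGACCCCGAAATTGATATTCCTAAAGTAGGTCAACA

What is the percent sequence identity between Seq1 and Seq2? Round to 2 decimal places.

66.67%

Mismatches occur at site 4 (A/G), site 8 (G/C), site 10 (A/T), site 11 (C/G), site 15 (T/C), site 16 (T/C), site 17 (A/G), site 20 (G/A), site 21 (A/T), site 29 (G/C), site 32 (C/A), site 34 (C/A), site 35 (A/G), site 36 (C/T), site 45 (C/A).
30 of the 45 sites match, so the percent identity is 30/45 × 100 = 66.67%.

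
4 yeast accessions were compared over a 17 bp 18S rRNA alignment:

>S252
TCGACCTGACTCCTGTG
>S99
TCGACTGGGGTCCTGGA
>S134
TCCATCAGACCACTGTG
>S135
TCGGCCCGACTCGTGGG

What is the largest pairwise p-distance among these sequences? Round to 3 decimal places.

0.588

Pairwise Hamming distances:
  S252 vs S99: 6
  S252 vs S134: 5
  S252 vs S135: 4
  S99 vs S134: 10
  S99 vs S135: 7
  S134 vs S135: 8
The largest is 10 mismatches, between S99 and S134; p = 10/17 = 0.588.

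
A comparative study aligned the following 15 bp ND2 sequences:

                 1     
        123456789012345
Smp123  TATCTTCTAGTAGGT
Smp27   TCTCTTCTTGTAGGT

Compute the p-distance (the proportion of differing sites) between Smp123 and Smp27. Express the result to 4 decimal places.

0.1333

The sequences differ at positions 2 (A/C), 9 (A/T).
There are 2 differences over 15 sites, so p = 2/15 = 0.1333.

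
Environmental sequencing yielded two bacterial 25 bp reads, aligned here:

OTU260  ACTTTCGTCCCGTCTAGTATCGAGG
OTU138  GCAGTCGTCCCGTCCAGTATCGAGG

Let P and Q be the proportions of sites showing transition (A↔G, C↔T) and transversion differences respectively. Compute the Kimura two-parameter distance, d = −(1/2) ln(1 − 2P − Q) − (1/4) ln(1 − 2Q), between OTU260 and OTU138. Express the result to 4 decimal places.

0.1808

The sequences differ at positions 1 (A/G, transition), 3 (T/A, transversion), 4 (T/G, transversion), 15 (T/C, transition).
Of the 4 differences, 2 transitions and 2 transversions over 25 sites: P = 2/25 = 0.080000, Q = 2/25 = 0.080000.
d = −0.5·ln(0.760000) − 0.25·ln(0.840000) = −0.5·(-0.274437) − 0.25·(-0.174353) = 0.1808.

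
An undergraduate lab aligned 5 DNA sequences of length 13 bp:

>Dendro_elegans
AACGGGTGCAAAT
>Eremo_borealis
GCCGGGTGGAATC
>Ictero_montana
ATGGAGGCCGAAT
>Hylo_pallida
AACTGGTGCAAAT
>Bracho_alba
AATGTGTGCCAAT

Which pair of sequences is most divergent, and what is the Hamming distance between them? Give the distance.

Pairwise Hamming distances:
  Dendro_elegans vs Eremo_borealis: 5
  Dendro_elegans vs Ictero_montana: 6
  Dendro_elegans vs Hylo_pallida: 1
  Dendro_elegans vs Bracho_alba: 3
  Eremo_borealis vs Ictero_montana: 10
  Eremo_borealis vs Hylo_pallida: 6
  Eremo_borealis vs Bracho_alba: 8
  Ictero_montana vs Hylo_pallida: 7
  Ictero_montana vs Bracho_alba: 6
  Hylo_pallida vs Bracho_alba: 4
The largest is 10, between Eremo_borealis and Ictero_montana.

10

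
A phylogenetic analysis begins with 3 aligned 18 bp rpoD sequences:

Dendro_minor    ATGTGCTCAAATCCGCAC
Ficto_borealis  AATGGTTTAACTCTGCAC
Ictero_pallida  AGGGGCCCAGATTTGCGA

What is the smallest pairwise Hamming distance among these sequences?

Pairwise Hamming distances:
  Dendro_minor vs Ficto_borealis: 7
  Dendro_minor vs Ictero_pallida: 8
  Ficto_borealis vs Ictero_pallida: 10
The smallest is 7, between Dendro_minor and Ficto_borealis.

7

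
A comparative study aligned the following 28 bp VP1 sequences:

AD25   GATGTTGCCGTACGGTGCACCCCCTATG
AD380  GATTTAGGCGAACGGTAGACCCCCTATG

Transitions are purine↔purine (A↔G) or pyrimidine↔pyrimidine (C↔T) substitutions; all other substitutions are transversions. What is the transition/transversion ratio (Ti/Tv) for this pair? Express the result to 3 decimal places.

Mismatches occur at site 4 (G/T, transversion), site 6 (T/A, transversion), site 8 (C/G, transversion), site 11 (T/A, transversion), site 17 (G/A, transition), site 18 (C/G, transversion).
Of the 6 differences, 1 transition and 5 transversions, so Ti/Tv = 1/5 = 0.200.

0.200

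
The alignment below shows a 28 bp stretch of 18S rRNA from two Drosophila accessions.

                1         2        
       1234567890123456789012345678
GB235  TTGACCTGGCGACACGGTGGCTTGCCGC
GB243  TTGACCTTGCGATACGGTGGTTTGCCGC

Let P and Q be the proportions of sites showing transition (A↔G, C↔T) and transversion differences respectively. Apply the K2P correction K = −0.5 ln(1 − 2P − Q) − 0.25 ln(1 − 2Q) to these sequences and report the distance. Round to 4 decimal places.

Differing sites — 8:G/T (Tv); 13:C/T (Ti); 21:C/T (Ti).
Of the 3 differences, 2 transitions and 1 transversion over 28 sites: P = 2/28 = 0.071429, Q = 1/28 = 0.035714.
d = −0.5·ln(0.821428) − 0.25·ln(0.928572) = −0.5·(-0.196711) − 0.25·(-0.074107) = 0.1169.

0.1169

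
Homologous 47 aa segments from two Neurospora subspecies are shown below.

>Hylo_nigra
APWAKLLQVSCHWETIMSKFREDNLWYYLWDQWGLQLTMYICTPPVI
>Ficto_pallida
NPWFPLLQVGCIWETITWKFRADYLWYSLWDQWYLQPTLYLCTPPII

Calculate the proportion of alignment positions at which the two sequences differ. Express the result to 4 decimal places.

Mismatches occur at site 1 (A↔N), site 4 (A↔F), site 5 (K↔P), site 10 (S↔G), site 12 (H↔I), site 17 (M↔T), site 18 (S↔W), site 22 (E↔A), site 24 (N↔Y), site 28 (Y↔S), site 34 (G↔Y), site 37 (L↔P), site 39 (M↔L), site 41 (I↔L), site 46 (V↔I).
There are 15 differences over 47 sites, so p = 15/47 = 0.3191.

0.3191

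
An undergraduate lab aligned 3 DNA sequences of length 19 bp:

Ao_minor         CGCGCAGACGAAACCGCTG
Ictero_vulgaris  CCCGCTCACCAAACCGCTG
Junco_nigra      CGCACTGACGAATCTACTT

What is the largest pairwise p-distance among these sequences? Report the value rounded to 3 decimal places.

0.421

Pairwise Hamming distances:
  Ao_minor vs Ictero_vulgaris: 4
  Ao_minor vs Junco_nigra: 6
  Ictero_vulgaris vs Junco_nigra: 8
The largest is 8 mismatches, between Ictero_vulgaris and Junco_nigra; p = 8/19 = 0.421.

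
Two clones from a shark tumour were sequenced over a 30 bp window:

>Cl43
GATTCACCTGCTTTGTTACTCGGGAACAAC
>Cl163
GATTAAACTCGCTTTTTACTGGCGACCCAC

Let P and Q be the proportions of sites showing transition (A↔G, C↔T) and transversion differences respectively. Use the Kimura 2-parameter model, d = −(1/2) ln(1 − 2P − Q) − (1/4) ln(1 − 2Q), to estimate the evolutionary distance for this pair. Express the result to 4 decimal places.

0.4575

Differing sites — 5:C/A (Tv); 7:C/A (Tv); 10:G/C (Tv); 11:C/G (Tv); 12:T/C (Ti); 15:G/T (Tv); 21:C/G (Tv); 23:G/C (Tv); 26:A/C (Tv); 28:A/C (Tv).
Of the 10 differences, 1 transition and 9 transversions over 30 sites: P = 1/30 = 0.033333, Q = 9/30 = 0.300000.
d = −0.5·ln(0.633334) − 0.25·ln(0.400000) = −0.5·(-0.456757) − 0.25·(-0.916291) = 0.4575.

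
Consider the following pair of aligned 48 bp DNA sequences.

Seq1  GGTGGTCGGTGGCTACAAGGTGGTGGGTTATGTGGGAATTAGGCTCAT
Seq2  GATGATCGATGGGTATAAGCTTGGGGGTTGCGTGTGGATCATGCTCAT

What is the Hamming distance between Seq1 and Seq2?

Mismatches occur at site 2 (G/A), site 5 (G/A), site 9 (G/A), site 13 (C/G), site 16 (C/T), site 20 (G/C), site 22 (G/T), site 24 (T/G), site 30 (A/G), site 31 (T/C), site 35 (G/T), site 37 (A/G), site 40 (T/C), site 42 (G/T).
That gives 14 mismatches out of 48 aligned sites, so the Hamming distance is 14.

14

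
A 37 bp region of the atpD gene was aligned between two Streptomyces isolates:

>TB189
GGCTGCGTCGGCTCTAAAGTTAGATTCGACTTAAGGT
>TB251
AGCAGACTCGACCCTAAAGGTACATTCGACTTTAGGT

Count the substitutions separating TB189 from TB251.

9

The sequences differ at positions 1 (G/A), 4 (T/A), 6 (C/A), 7 (G/C), 11 (G/A), 13 (T/C), 20 (T/G), 23 (G/C), 33 (A/T).
That gives 9 mismatches out of 37 aligned sites, so the Hamming distance is 9.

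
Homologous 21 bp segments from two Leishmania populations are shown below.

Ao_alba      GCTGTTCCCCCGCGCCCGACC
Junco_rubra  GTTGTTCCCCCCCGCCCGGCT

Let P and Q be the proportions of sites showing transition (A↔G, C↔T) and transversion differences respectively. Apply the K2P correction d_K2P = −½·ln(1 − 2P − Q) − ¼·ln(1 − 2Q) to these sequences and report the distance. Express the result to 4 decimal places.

0.2278

Mismatches occur at site 2 (C↔T, transition), site 12 (G↔C, transversion), site 19 (A↔G, transition), site 21 (C↔T, transition).
Of the 4 differences, 3 transitions and 1 transversion over 21 sites: P = 3/21 = 0.142857, Q = 1/21 = 0.047619.
d = −0.5·ln(0.666667) − 0.25·ln(0.904762) = −0.5·(-0.405465) − 0.25·(-0.100083) = 0.2278.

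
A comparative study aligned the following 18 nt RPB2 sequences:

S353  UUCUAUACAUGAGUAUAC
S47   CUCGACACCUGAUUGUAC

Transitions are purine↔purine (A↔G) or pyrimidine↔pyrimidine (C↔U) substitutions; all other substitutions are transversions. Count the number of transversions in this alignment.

3

Differing sites — 1:U/C (Ti); 4:U/G (Tv); 6:U/C (Ti); 9:A/C (Tv); 13:G/U (Tv); 15:A/G (Ti).
Of the 6 differences, 3 transitions and 3 transversions, so the answer is 3.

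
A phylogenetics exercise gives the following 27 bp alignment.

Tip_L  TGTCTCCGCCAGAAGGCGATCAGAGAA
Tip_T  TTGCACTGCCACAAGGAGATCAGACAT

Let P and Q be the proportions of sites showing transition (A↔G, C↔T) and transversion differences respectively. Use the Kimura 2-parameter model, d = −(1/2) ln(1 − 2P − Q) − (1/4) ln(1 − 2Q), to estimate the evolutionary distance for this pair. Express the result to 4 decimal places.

0.3855

The sequences differ at positions 2 (G/T, transversion), 3 (T/G, transversion), 5 (T/A, transversion), 7 (C/T, transition), 12 (G/C, transversion), 17 (C/A, transversion), 25 (G/C, transversion), 27 (A/T, transversion).
Of the 8 differences, 1 transition and 7 transversions over 27 sites: P = 1/27 = 0.037037, Q = 7/27 = 0.259259.
d = −0.5·ln(0.666667) − 0.25·ln(0.481482) = −0.5·(-0.405465) − 0.25·(-0.730886) = 0.3855.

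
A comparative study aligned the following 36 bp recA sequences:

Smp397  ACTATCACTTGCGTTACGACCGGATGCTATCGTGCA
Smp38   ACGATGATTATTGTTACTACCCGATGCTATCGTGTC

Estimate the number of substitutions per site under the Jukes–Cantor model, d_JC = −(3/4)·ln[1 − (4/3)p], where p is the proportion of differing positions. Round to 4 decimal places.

Differing sites — 3:T/G; 6:C/G; 8:C/T; 10:T/A; 11:G/T; 12:C/T; 18:G/T; 22:G/C; 35:C/T; 36:A/C.
p = 10/36 = 0.277778.
d = −0.75 · ln(1 − (4/3)·0.277778) = −0.75 · ln(0.629629) = −0.75 · (-0.462625) = 0.3470.

0.3470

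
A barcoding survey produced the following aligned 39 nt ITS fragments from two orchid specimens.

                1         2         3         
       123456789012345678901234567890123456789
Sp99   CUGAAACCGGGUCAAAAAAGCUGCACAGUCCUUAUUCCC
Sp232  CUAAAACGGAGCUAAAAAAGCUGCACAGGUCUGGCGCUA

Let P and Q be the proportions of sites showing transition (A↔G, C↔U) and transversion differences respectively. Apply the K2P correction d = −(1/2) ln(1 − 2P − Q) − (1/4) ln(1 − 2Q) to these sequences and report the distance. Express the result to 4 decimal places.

0.4607

Differing sites — 3:G/A (Ti); 8:C/G (Tv); 10:G/A (Ti); 12:U/C (Ti); 13:C/U (Ti); 29:U/G (Tv); 30:C/U (Ti); 33:U/G (Tv); 34:A/G (Ti); 35:U/C (Ti); 36:U/G (Tv); 38:C/U (Ti); 39:C/A (Tv).
Of the 13 differences, 8 transitions and 5 transversions over 39 sites: P = 8/39 = 0.205128, Q = 5/39 = 0.128205.
d = −0.5·ln(0.461539) − 0.25·ln(0.743590) = −0.5·(-0.773189) − 0.25·(-0.296265) = 0.4607.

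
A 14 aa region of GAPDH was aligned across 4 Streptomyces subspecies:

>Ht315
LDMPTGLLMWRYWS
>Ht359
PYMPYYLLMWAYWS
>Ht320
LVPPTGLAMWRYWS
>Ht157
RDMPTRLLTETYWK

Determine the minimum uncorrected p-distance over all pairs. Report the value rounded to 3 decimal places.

0.214

Pairwise Hamming distances:
  Ht315 vs Ht359: 5
  Ht315 vs Ht320: 3
  Ht315 vs Ht157: 6
  Ht359 vs Ht320: 7
  Ht359 vs Ht157: 8
  Ht320 vs Ht157: 9
The smallest is 3 mismatches, between Ht315 and Ht320; p = 3/14 = 0.214.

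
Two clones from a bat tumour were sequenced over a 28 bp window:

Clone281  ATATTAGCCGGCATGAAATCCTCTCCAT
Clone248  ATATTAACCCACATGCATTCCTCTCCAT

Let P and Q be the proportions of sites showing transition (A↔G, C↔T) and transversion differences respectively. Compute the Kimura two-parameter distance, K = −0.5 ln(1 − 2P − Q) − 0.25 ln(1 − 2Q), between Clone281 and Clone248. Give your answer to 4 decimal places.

Mismatches occur at site 7 (G/A, transition), site 10 (G/C, transversion), site 11 (G/A, transition), site 16 (A/C, transversion), site 18 (A/T, transversion).
Of the 5 differences, 2 transitions and 3 transversions over 28 sites: P = 2/28 = 0.071429, Q = 3/28 = 0.107143.
d = −0.5·ln(0.749999) − 0.25·ln(0.785714) = −0.5·(-0.287683) − 0.25·(-0.241162) = 0.2041.

0.2041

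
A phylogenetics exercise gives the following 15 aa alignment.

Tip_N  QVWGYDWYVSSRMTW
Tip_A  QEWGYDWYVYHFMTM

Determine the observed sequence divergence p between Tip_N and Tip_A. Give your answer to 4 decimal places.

0.3333

The sequences differ at positions 2 (V/E), 10 (S/Y), 11 (S/H), 12 (R/F), 15 (W/M).
There are 5 differences over 15 sites, so p = 5/15 = 0.3333.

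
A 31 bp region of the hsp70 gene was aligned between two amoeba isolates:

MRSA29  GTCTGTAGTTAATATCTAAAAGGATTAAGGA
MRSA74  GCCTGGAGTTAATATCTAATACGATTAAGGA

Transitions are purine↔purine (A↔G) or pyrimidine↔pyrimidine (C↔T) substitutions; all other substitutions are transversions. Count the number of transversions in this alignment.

Differing sites — 2:T/C (Ti); 6:T/G (Tv); 20:A/T (Tv); 22:G/C (Tv).
Of the 4 differences, 1 transition and 3 transversions, so the answer is 3.

3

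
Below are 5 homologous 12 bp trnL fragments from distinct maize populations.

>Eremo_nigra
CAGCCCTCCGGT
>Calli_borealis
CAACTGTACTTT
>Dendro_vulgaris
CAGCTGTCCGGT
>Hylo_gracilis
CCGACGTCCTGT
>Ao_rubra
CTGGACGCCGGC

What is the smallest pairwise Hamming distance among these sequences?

2

Pairwise Hamming distances:
  Eremo_nigra vs Calli_borealis: 6
  Eremo_nigra vs Dendro_vulgaris: 2
  Eremo_nigra vs Hylo_gracilis: 4
  Eremo_nigra vs Ao_rubra: 5
  Calli_borealis vs Dendro_vulgaris: 4
  Calli_borealis vs Hylo_gracilis: 6
  Calli_borealis vs Ao_rubra: 10
  Dendro_vulgaris vs Hylo_gracilis: 4
  Dendro_vulgaris vs Ao_rubra: 6
  Hylo_gracilis vs Ao_rubra: 7
The smallest is 2, between Eremo_nigra and Dendro_vulgaris.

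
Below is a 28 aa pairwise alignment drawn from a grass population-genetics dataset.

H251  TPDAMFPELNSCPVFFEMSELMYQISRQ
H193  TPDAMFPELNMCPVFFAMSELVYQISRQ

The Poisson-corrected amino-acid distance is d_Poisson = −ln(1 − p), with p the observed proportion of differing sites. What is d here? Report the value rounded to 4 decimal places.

Mismatches occur at site 11 (S→M), site 17 (E→A), site 22 (M→V).
p = 3/28 = 0.107143.
d = −ln(1 − 0.107143) = −ln(0.892857) = 0.1133.

0.1133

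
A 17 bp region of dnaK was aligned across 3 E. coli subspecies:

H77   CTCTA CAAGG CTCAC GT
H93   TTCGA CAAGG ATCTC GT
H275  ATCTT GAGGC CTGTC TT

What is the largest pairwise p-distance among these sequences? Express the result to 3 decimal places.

Pairwise Hamming distances:
  H77 vs H93: 4
  H77 vs H275: 8
  H93 vs H275: 9
The largest is 9 mismatches, between H93 and H275; p = 9/17 = 0.529.

0.529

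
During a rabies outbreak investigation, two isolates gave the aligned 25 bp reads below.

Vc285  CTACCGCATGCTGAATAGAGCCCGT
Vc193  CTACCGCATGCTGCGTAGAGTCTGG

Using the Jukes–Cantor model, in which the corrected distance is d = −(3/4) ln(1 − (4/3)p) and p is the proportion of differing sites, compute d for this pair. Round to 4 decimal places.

0.2326

The sequences differ at positions 14 (A/C), 15 (A/G), 21 (C/T), 23 (C/T), 25 (T/G).
p = 5/25 = 0.200000.
d = −0.75 · ln(1 − (4/3)·0.200000) = −0.75 · ln(0.733333) = −0.75 · (-0.310155) = 0.2326.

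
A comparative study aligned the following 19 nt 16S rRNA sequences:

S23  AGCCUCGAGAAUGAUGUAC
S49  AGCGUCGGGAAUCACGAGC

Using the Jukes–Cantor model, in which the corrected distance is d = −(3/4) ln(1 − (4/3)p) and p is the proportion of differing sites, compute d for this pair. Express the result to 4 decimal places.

0.4099

The sequences differ at positions 4 (C/G), 8 (A/G), 13 (G/C), 15 (U/C), 17 (U/A), 18 (A/G).
p = 6/19 = 0.315789.
d = −0.75 · ln(1 − (4/3)·0.315789) = −0.75 · ln(0.578948) = −0.75 · (-0.546543) = 0.4099.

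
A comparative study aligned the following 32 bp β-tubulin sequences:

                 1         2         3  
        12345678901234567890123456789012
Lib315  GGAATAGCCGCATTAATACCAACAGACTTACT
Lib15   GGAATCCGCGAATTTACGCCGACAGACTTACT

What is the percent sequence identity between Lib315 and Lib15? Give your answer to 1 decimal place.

Mismatches occur at site 6 (A/C), site 7 (G/C), site 8 (C/G), site 11 (C/A), site 15 (A/T), site 17 (T/C), site 18 (A/G), site 21 (A/G).
24 of the 32 sites match, so the percent identity is 24/32 × 100 = 75.0%.

75.0%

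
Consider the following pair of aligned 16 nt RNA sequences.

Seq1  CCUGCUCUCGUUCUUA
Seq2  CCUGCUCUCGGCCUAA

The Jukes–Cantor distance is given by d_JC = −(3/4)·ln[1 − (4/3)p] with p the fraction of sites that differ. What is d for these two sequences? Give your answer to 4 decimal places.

0.2158

Mismatches occur at site 11 (U→G), site 12 (U→C), site 15 (U→A).
p = 3/16 = 0.187500.
d = −0.75 · ln(1 − (4/3)·0.187500) = −0.75 · ln(0.750000) = −0.75 · (-0.287682) = 0.2158.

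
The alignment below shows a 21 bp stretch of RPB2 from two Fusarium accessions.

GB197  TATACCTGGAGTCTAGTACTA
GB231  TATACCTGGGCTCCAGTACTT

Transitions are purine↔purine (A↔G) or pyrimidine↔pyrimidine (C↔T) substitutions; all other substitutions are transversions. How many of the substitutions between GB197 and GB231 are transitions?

2

The sequences differ at positions 10 (A/G, transition), 11 (G/C, transversion), 14 (T/C, transition), 21 (A/T, transversion).
Of the 4 differences, 2 transitions and 2 transversions, so the answer is 2.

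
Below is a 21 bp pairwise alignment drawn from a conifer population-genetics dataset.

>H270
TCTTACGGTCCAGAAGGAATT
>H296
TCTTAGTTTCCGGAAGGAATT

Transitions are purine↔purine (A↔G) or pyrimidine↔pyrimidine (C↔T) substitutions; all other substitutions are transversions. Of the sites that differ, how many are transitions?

1

Mismatches occur at site 6 (C→G, transversion), site 7 (G→T, transversion), site 8 (G→T, transversion), site 12 (A→G, transition).
Of the 4 differences, 1 transition and 3 transversions, so the answer is 1.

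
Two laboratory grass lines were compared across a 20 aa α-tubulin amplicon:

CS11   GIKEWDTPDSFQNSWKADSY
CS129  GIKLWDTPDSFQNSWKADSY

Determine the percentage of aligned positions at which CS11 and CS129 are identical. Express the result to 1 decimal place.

95.0%

A single mismatch occurs at site 4 (E→L).
19 of the 20 sites match, so the percent identity is 19/20 × 100 = 95.0%.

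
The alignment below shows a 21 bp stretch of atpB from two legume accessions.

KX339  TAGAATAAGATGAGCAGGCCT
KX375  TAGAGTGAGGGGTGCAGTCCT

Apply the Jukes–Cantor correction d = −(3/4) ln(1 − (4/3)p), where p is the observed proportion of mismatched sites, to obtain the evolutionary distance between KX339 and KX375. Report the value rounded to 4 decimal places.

0.3597

The sequences differ at positions 5 (A/G), 7 (A/G), 10 (A/G), 11 (T/G), 13 (A/T), 18 (G/T).
p = 6/21 = 0.285714.
d = −0.75 · ln(1 − (4/3)·0.285714) = −0.75 · ln(0.619048) = −0.75 · (-0.479572) = 0.3597.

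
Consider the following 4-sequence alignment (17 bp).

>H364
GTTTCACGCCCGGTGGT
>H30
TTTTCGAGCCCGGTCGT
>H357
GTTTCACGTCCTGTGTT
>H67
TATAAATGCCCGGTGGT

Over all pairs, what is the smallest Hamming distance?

3

Pairwise Hamming distances:
  H364 vs H30: 4
  H364 vs H357: 3
  H364 vs H67: 5
  H30 vs H357: 7
  H30 vs H67: 6
  H357 vs H67: 8
The smallest is 3, between H364 and H357.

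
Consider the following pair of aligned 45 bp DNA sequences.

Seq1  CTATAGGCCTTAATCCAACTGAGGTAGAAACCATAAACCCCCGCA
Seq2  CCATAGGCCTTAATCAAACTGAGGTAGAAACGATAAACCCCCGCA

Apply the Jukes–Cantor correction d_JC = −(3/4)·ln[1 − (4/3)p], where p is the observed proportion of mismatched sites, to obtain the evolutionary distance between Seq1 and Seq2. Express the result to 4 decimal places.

0.0698

The sequences differ at positions 2 (T/C), 16 (C/A), 32 (C/G).
p = 3/45 = 0.066667.
d = −0.75 · ln(1 − (4/3)·0.066667) = −0.75 · ln(0.911111) = −0.75 · (-0.093091) = 0.0698.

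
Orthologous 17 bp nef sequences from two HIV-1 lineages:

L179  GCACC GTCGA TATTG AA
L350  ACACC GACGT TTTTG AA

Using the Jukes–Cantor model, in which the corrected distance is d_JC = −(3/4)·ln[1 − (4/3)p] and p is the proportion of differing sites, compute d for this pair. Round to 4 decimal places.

Mismatches occur at site 1 (G↔A), site 7 (T↔A), site 10 (A↔T), site 12 (A↔T).
p = 4/17 = 0.235294.
d = −0.75 · ln(1 − (4/3)·0.235294) = −0.75 · ln(0.686275) = −0.75 · (-0.376477) = 0.2824.

0.2824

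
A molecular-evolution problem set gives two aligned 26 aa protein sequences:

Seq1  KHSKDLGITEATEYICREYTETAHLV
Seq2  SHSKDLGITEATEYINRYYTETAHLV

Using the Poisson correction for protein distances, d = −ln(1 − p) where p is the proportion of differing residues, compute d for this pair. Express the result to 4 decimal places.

Mismatches occur at site 1 (K↔S), site 16 (C↔N), site 18 (E↔Y).
p = 3/26 = 0.115385.
d = −ln(1 − 0.115385) = −ln(0.884615) = 0.1226.

0.1226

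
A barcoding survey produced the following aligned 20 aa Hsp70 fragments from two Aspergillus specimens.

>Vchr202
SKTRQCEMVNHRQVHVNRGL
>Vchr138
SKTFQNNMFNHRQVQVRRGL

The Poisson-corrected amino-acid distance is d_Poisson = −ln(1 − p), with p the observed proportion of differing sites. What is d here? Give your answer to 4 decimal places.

0.3567

The sequences differ at positions 4 (R/F), 6 (C/N), 7 (E/N), 9 (V/F), 15 (H/Q), 17 (N/R).
p = 6/20 = 0.300000.
d = −ln(1 − 0.300000) = −ln(0.700000) = 0.3567.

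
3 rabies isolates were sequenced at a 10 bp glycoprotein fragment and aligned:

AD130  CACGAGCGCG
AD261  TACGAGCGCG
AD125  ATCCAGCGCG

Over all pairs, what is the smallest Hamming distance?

1

Pairwise Hamming distances:
  AD130 vs AD261: 1
  AD130 vs AD125: 3
  AD261 vs AD125: 3
The smallest is 1, between AD130 and AD261.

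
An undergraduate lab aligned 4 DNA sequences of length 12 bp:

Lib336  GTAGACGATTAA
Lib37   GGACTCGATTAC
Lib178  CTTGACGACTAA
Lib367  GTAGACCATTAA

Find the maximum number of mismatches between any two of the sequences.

7

Pairwise Hamming distances:
  Lib336 vs Lib37: 4
  Lib336 vs Lib178: 3
  Lib336 vs Lib367: 1
  Lib37 vs Lib178: 7
  Lib37 vs Lib367: 5
  Lib178 vs Lib367: 4
The largest is 7, between Lib37 and Lib178.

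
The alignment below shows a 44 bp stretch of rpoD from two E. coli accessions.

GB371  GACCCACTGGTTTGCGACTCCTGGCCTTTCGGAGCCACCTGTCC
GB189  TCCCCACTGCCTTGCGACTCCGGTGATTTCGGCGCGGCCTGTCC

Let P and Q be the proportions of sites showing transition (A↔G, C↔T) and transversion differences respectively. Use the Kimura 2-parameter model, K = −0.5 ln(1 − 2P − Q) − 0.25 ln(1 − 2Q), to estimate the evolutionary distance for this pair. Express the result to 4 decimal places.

0.3066

Differing sites — 1:G/T (Tv); 2:A/C (Tv); 10:G/C (Tv); 11:T/C (Ti); 22:T/G (Tv); 24:G/T (Tv); 25:C/G (Tv); 26:C/A (Tv); 33:A/C (Tv); 36:C/G (Tv); 37:A/G (Ti).
Of the 11 differences, 2 transitions and 9 transversions over 44 sites: P = 2/44 = 0.045455, Q = 9/44 = 0.204545.
d = −0.5·ln(0.704545) − 0.25·ln(0.590910) = −0.5·(-0.350203) − 0.25·(-0.526092) = 0.3066.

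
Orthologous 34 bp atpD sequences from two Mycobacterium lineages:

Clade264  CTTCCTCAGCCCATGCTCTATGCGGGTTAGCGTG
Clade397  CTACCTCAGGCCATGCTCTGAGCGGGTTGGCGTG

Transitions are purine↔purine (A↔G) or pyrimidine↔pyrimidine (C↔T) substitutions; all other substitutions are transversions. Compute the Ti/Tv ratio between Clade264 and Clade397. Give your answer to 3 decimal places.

Mismatches occur at site 3 (T↔A, transversion), site 10 (C↔G, transversion), site 20 (A↔G, transition), site 21 (T↔A, transversion), site 29 (A↔G, transition).
Of the 5 differences, 2 transitions and 3 transversions, so Ti/Tv = 2/3 = 0.667.

0.667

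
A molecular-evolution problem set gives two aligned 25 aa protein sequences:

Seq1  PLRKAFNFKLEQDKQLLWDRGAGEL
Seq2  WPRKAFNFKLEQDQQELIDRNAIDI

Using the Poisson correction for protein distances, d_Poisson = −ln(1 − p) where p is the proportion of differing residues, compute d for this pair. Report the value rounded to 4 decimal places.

0.4463

Differing sites — 1:P/W; 2:L/P; 14:K/Q; 16:L/E; 18:W/I; 21:G/N; 23:G/I; 24:E/D; 25:L/I.
p = 9/25 = 0.360000.
d = −ln(1 − 0.360000) = −ln(0.640000) = 0.4463.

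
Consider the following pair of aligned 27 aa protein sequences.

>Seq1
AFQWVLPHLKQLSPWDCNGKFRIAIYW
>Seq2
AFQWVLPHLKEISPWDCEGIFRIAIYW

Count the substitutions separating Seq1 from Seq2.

Mismatches occur at site 11 (Q→E), site 12 (L→I), site 18 (N→E), site 20 (K→I).
That gives 4 mismatches out of 27 aligned sites, so the Hamming distance is 4.

4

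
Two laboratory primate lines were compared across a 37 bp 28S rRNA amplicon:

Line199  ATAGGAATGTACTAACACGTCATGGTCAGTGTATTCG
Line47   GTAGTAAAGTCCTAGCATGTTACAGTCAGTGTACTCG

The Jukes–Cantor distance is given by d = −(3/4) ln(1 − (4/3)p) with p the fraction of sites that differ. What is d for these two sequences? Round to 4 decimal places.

The sequences differ at positions 1 (A/G), 5 (G/T), 8 (T/A), 11 (A/C), 15 (A/G), 18 (C/T), 21 (C/T), 23 (T/C), 24 (G/A), 34 (T/C).
p = 10/37 = 0.270270.
d = −0.75 · ln(1 − (4/3)·0.270270) = −0.75 · ln(0.639640) = −0.75 · (-0.446850) = 0.3351.

0.3351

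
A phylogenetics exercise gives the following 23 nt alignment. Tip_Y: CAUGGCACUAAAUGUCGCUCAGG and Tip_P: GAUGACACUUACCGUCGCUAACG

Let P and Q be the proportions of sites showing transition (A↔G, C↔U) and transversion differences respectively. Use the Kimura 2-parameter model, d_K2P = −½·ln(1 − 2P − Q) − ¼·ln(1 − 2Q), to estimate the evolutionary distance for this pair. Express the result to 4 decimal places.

0.3909

The sequences differ at positions 1 (C/G, transversion), 5 (G/A, transition), 10 (A/U, transversion), 12 (A/C, transversion), 13 (U/C, transition), 20 (C/A, transversion), 22 (G/C, transversion).
Of the 7 differences, 2 transitions and 5 transversions over 23 sites: P = 2/23 = 0.086957, Q = 5/23 = 0.217391.
d = −0.5·ln(0.608695) − 0.25·ln(0.565218) = −0.5·(-0.496438) − 0.25·(-0.570544) = 0.3909.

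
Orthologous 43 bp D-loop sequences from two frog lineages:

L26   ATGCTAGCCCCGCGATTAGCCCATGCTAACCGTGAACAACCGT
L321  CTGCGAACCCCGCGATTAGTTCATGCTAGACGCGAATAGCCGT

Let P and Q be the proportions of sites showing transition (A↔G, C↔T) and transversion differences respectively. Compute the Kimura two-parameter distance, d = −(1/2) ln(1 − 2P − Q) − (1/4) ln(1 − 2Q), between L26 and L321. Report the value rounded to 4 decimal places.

Differing sites — 1:A/C (Tv); 5:T/G (Tv); 7:G/A (Ti); 20:C/T (Ti); 21:C/T (Ti); 29:A/G (Ti); 30:C/A (Tv); 33:T/C (Ti); 37:C/T (Ti); 39:A/G (Ti).
Of the 10 differences, 7 transitions and 3 transversions over 43 sites: P = 7/43 = 0.162791, Q = 3/43 = 0.069767.
d = −0.5·ln(0.604651) − 0.25·ln(0.860466) = −0.5·(-0.503104) − 0.25·(-0.150281) = 0.2891.

0.2891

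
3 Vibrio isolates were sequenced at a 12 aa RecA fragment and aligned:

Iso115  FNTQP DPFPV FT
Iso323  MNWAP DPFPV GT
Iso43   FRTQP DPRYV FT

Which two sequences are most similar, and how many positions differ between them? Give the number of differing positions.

3

Pairwise Hamming distances:
  Iso115 vs Iso323: 4
  Iso115 vs Iso43: 3
  Iso323 vs Iso43: 7
The smallest is 3, between Iso115 and Iso43.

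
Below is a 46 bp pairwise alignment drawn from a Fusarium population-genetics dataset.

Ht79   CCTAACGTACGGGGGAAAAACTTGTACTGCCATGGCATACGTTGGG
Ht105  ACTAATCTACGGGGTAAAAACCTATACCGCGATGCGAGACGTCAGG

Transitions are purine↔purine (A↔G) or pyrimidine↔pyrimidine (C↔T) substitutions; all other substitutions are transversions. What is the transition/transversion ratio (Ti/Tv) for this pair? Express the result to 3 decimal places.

Differing sites — 1:C/A (Tv); 6:C/T (Ti); 7:G/C (Tv); 15:G/T (Tv); 22:T/C (Ti); 24:G/A (Ti); 28:T/C (Ti); 31:C/G (Tv); 35:G/C (Tv); 36:C/G (Tv); 38:T/G (Tv); 43:T/C (Ti); 44:G/A (Ti).
Of the 13 differences, 6 transitions and 7 transversions, so Ti/Tv = 6/7 = 0.857.

0.857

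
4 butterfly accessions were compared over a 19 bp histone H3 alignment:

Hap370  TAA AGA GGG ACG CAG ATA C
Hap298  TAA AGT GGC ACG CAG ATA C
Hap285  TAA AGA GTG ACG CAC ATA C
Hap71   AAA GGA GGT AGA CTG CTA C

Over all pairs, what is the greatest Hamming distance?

9

Pairwise Hamming distances:
  Hap370 vs Hap298: 2
  Hap370 vs Hap285: 2
  Hap370 vs Hap71: 7
  Hap298 vs Hap285: 4
  Hap298 vs Hap71: 8
  Hap285 vs Hap71: 9
The largest is 9, between Hap285 and Hap71.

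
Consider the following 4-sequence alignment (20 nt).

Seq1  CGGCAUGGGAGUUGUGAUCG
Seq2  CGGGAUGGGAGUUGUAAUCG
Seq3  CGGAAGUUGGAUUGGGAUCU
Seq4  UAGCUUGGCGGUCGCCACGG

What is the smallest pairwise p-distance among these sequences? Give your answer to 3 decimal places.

Pairwise Hamming distances:
  Seq1 vs Seq2: 2
  Seq1 vs Seq3: 8
  Seq1 vs Seq4: 10
  Seq2 vs Seq3: 9
  Seq2 vs Seq4: 11
  Seq3 vs Seq4: 15
The smallest is 2 mismatches, between Seq1 and Seq2; p = 2/20 = 0.100.

0.100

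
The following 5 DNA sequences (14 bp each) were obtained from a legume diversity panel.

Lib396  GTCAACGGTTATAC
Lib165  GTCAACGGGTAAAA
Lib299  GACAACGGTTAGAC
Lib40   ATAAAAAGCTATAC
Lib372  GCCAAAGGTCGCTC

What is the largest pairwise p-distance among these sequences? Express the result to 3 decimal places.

Pairwise Hamming distances:
  Lib396 vs Lib165: 3
  Lib396 vs Lib299: 2
  Lib396 vs Lib40: 5
  Lib396 vs Lib372: 6
  Lib165 vs Lib299: 4
  Lib165 vs Lib40: 7
  Lib165 vs Lib372: 8
  Lib299 vs Lib40: 7
  Lib299 vs Lib372: 6
  Lib40 vs Lib372: 9
The largest is 9 mismatches, between Lib40 and Lib372; p = 9/14 = 0.643.

0.643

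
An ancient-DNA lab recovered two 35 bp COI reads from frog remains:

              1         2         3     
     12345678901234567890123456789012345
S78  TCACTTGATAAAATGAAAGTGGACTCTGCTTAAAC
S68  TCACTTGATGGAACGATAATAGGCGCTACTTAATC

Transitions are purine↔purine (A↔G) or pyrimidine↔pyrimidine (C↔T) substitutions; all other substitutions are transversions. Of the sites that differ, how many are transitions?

7

Mismatches occur at site 10 (A/G, transition), site 11 (A/G, transition), site 14 (T/C, transition), site 17 (A/T, transversion), site 19 (G/A, transition), site 21 (G/A, transition), site 23 (A/G, transition), site 25 (T/G, transversion), site 28 (G/A, transition), site 34 (A/T, transversion).
Of the 10 differences, 7 transitions and 3 transversions, so the answer is 7.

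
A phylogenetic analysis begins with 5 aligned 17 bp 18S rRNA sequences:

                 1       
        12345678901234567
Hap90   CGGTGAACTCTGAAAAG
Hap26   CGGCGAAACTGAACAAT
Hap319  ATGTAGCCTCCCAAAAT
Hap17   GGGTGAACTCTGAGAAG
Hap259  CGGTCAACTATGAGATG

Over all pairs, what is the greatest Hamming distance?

12

Pairwise Hamming distances:
  Hap90 vs Hap26: 8
  Hap90 vs Hap319: 8
  Hap90 vs Hap17: 2
  Hap90 vs Hap259: 4
  Hap26 vs Hap319: 12
  Hap26 vs Hap17: 9
  Hap26 vs Hap259: 10
  Hap319 vs Hap17: 9
  Hap319 vs Hap259: 11
  Hap17 vs Hap259: 4
The largest is 12, between Hap26 and Hap319.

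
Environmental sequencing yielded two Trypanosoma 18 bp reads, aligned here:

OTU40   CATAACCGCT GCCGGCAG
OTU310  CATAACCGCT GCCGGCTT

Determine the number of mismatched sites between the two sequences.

2

Differing sites — 17:A/T; 18:G/T.
That gives 2 mismatches out of 18 aligned sites, so the Hamming distance is 2.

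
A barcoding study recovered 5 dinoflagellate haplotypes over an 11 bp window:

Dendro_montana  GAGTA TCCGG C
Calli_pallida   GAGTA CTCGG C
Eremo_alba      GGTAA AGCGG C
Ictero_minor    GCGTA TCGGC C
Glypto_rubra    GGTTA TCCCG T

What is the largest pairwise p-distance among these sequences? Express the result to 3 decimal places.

Pairwise Hamming distances:
  Dendro_montana vs Calli_pallida: 2
  Dendro_montana vs Eremo_alba: 5
  Dendro_montana vs Ictero_minor: 3
  Dendro_montana vs Glypto_rubra: 4
  Calli_pallida vs Eremo_alba: 5
  Calli_pallida vs Ictero_minor: 5
  Calli_pallida vs Glypto_rubra: 6
  Eremo_alba vs Ictero_minor: 7
  Eremo_alba vs Glypto_rubra: 5
  Ictero_minor vs Glypto_rubra: 6
The largest is 7 mismatches, between Eremo_alba and Ictero_minor; p = 7/11 = 0.636.

0.636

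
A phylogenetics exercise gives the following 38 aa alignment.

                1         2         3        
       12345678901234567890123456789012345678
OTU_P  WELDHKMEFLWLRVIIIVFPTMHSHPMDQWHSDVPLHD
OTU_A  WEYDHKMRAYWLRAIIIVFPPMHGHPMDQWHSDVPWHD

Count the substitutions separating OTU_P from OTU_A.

8

Differing sites — 3:L/Y; 8:E/R; 9:F/A; 10:L/Y; 14:V/A; 21:T/P; 24:S/G; 36:L/W.
That gives 8 mismatches out of 38 aligned sites, so the Hamming distance is 8.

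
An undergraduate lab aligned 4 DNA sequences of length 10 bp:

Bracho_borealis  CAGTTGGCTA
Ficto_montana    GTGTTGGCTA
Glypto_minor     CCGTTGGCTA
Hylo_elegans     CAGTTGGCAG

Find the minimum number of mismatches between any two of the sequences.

Pairwise Hamming distances:
  Bracho_borealis vs Ficto_montana: 2
  Bracho_borealis vs Glypto_minor: 1
  Bracho_borealis vs Hylo_elegans: 2
  Ficto_montana vs Glypto_minor: 2
  Ficto_montana vs Hylo_elegans: 4
  Glypto_minor vs Hylo_elegans: 3
The smallest is 1, between Bracho_borealis and Glypto_minor.

1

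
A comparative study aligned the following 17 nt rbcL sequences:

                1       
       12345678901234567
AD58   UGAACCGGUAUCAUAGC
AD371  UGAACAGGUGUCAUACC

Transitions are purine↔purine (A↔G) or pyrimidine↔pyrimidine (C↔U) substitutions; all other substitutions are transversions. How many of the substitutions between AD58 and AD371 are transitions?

The sequences differ at positions 6 (C/A, transversion), 10 (A/G, transition), 16 (G/C, transversion).
Of the 3 differences, 1 transition and 2 transversions, so the answer is 1.

1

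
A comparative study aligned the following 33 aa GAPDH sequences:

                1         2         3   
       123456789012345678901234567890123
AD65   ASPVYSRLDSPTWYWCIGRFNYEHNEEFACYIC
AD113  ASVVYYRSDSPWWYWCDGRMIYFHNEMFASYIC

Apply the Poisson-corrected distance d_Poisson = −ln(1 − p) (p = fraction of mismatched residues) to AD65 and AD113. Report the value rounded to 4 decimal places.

0.3610

Differing sites — 3:P/V; 6:S/Y; 8:L/S; 12:T/W; 17:I/D; 20:F/M; 21:N/I; 23:E/F; 27:E/M; 30:C/S.
p = 10/33 = 0.303030.
d = −ln(1 − 0.303030) = −ln(0.696970) = 0.3610.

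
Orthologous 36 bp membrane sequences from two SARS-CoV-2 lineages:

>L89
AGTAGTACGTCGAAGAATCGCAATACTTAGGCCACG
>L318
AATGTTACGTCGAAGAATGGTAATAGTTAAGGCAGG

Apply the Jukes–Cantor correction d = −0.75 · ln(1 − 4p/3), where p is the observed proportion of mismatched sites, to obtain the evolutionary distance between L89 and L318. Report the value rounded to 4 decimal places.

0.3041

The sequences differ at positions 2 (G/A), 4 (A/G), 5 (G/T), 19 (C/G), 21 (C/T), 26 (C/G), 30 (G/A), 32 (C/G), 35 (C/G).
p = 9/36 = 0.250000.
d = −0.75 · ln(1 − (4/3)·0.250000) = −0.75 · ln(0.666667) = −0.75 · (-0.405465) = 0.3041.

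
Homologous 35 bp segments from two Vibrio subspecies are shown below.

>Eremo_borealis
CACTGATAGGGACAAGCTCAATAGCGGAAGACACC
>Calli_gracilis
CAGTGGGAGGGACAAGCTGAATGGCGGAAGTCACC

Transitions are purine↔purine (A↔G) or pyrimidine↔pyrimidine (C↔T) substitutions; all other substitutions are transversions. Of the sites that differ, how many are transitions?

2

The sequences differ at positions 3 (C/G, transversion), 6 (A/G, transition), 7 (T/G, transversion), 19 (C/G, transversion), 23 (A/G, transition), 31 (A/T, transversion).
Of the 6 differences, 2 transitions and 4 transversions, so the answer is 2.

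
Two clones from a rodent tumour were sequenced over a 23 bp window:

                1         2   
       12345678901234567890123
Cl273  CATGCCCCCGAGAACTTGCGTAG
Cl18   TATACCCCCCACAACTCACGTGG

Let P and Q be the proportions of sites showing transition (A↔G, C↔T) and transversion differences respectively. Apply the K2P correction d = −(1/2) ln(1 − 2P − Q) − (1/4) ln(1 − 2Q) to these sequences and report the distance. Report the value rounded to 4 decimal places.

Mismatches occur at site 1 (C/T, transition), site 4 (G/A, transition), site 10 (G/C, transversion), site 12 (G/C, transversion), site 17 (T/C, transition), site 18 (G/A, transition), site 22 (A/G, transition).
Of the 7 differences, 5 transitions and 2 transversions over 23 sites: P = 5/23 = 0.217391, Q = 2/23 = 0.086957.
d = −0.5·ln(0.478261) − 0.25·ln(0.826086) = −0.5·(-0.737599) − 0.25·(-0.191056) = 0.4166.

0.4166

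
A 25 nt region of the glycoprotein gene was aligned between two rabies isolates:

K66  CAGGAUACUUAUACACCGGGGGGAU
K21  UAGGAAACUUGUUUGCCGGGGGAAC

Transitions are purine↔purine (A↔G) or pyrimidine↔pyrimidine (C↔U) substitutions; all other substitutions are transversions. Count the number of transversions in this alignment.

Differing sites — 1:C/U (Ti); 6:U/A (Tv); 11:A/G (Ti); 13:A/U (Tv); 14:C/U (Ti); 15:A/G (Ti); 23:G/A (Ti); 25:U/C (Ti).
Of the 8 differences, 6 transitions and 2 transversions, so the answer is 2.

2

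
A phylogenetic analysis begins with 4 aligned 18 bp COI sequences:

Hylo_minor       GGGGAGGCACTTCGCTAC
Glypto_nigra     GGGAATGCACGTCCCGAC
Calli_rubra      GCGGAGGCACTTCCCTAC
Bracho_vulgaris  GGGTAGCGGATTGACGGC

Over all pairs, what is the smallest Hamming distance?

Pairwise Hamming distances:
  Hylo_minor vs Glypto_nigra: 5
  Hylo_minor vs Calli_rubra: 2
  Hylo_minor vs Bracho_vulgaris: 9
  Glypto_nigra vs Calli_rubra: 5
  Glypto_nigra vs Bracho_vulgaris: 10
  Calli_rubra vs Bracho_vulgaris: 10
The smallest is 2, between Hylo_minor and Calli_rubra.

2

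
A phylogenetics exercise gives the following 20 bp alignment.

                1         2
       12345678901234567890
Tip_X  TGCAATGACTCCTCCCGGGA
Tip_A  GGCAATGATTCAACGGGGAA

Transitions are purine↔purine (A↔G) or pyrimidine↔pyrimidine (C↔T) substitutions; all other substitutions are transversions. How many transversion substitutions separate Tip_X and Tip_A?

5

Differing sites — 1:T/G (Tv); 9:C/T (Ti); 12:C/A (Tv); 13:T/A (Tv); 15:C/G (Tv); 16:C/G (Tv); 19:G/A (Ti).
Of the 7 differences, 2 transitions and 5 transversions, so the answer is 5.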